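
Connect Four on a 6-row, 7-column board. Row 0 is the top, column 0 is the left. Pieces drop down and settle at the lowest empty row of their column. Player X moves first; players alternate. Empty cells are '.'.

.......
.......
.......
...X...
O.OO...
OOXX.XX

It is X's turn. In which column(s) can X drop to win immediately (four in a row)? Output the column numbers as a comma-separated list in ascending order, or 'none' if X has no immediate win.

col 0: drop X → no win
col 1: drop X → no win
col 2: drop X → no win
col 3: drop X → no win
col 4: drop X → WIN!
col 5: drop X → no win
col 6: drop X → no win

Answer: 4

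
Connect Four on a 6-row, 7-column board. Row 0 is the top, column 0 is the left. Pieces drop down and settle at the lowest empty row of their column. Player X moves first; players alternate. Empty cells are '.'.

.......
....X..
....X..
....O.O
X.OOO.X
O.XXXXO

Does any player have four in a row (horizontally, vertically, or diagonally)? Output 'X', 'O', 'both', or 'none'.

X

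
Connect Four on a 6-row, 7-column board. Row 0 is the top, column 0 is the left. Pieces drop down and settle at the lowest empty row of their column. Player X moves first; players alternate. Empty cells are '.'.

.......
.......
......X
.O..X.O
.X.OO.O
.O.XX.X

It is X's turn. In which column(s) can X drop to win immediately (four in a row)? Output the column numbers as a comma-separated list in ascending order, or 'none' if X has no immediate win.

col 0: drop X → no win
col 1: drop X → no win
col 2: drop X → no win
col 3: drop X → no win
col 4: drop X → no win
col 5: drop X → WIN!
col 6: drop X → no win

Answer: 5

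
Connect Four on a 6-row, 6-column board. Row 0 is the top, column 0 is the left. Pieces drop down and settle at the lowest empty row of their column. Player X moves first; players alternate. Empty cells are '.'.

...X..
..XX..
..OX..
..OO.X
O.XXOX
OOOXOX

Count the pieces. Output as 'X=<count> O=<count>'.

X=10 O=9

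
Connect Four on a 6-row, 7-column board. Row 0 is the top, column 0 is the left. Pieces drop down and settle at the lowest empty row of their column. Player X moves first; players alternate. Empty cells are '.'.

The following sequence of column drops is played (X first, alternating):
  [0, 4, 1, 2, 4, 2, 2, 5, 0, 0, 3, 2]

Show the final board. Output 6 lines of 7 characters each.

Move 1: X drops in col 0, lands at row 5
Move 2: O drops in col 4, lands at row 5
Move 3: X drops in col 1, lands at row 5
Move 4: O drops in col 2, lands at row 5
Move 5: X drops in col 4, lands at row 4
Move 6: O drops in col 2, lands at row 4
Move 7: X drops in col 2, lands at row 3
Move 8: O drops in col 5, lands at row 5
Move 9: X drops in col 0, lands at row 4
Move 10: O drops in col 0, lands at row 3
Move 11: X drops in col 3, lands at row 5
Move 12: O drops in col 2, lands at row 2

Answer: .......
.......
..O....
O.X....
X.O.X..
XXOXOO.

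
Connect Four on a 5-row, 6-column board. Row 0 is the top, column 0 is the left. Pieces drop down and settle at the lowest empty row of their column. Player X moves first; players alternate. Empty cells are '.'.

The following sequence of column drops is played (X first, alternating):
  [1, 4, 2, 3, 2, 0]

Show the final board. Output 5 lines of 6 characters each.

Move 1: X drops in col 1, lands at row 4
Move 2: O drops in col 4, lands at row 4
Move 3: X drops in col 2, lands at row 4
Move 4: O drops in col 3, lands at row 4
Move 5: X drops in col 2, lands at row 3
Move 6: O drops in col 0, lands at row 4

Answer: ......
......
......
..X...
OXXOO.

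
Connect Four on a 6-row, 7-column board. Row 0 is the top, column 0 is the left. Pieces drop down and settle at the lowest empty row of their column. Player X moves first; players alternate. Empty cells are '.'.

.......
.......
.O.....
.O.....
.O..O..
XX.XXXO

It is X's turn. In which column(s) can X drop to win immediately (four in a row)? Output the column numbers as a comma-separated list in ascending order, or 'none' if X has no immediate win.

Answer: 2

Derivation:
col 0: drop X → no win
col 1: drop X → no win
col 2: drop X → WIN!
col 3: drop X → no win
col 4: drop X → no win
col 5: drop X → no win
col 6: drop X → no win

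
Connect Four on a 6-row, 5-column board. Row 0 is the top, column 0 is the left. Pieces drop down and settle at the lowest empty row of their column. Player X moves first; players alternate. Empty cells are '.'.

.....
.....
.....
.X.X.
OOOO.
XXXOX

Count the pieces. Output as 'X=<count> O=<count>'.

X=6 O=5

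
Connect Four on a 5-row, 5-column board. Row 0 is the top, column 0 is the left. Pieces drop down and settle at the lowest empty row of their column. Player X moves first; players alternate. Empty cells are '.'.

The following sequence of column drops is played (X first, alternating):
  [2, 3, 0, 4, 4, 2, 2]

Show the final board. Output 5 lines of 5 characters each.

Move 1: X drops in col 2, lands at row 4
Move 2: O drops in col 3, lands at row 4
Move 3: X drops in col 0, lands at row 4
Move 4: O drops in col 4, lands at row 4
Move 5: X drops in col 4, lands at row 3
Move 6: O drops in col 2, lands at row 3
Move 7: X drops in col 2, lands at row 2

Answer: .....
.....
..X..
..O.X
X.XOO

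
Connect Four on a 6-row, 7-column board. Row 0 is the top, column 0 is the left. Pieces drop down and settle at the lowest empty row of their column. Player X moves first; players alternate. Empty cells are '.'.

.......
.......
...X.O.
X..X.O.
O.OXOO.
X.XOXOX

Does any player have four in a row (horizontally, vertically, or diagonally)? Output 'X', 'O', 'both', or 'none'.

O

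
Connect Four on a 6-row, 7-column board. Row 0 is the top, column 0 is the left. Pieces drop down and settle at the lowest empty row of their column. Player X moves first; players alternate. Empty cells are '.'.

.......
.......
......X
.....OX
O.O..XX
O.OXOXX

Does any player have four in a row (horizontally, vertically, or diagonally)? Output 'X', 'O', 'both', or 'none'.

X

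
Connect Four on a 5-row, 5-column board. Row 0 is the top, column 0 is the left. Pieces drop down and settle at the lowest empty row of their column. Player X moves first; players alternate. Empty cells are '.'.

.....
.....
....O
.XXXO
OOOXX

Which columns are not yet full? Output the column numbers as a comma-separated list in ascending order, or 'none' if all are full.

col 0: top cell = '.' → open
col 1: top cell = '.' → open
col 2: top cell = '.' → open
col 3: top cell = '.' → open
col 4: top cell = '.' → open

Answer: 0,1,2,3,4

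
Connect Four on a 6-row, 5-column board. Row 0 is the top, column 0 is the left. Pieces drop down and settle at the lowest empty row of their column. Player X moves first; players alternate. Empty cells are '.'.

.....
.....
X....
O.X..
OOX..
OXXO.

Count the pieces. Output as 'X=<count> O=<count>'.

X=5 O=5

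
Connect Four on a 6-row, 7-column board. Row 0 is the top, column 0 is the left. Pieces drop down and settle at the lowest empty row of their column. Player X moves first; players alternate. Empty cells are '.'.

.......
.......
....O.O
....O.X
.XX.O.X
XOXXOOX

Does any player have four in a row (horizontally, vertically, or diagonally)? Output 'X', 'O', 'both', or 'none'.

O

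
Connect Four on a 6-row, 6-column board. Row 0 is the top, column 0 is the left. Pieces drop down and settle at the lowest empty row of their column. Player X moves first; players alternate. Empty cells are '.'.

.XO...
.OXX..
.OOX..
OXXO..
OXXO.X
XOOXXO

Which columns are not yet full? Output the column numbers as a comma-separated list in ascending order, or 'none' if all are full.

col 0: top cell = '.' → open
col 1: top cell = 'X' → FULL
col 2: top cell = 'O' → FULL
col 3: top cell = '.' → open
col 4: top cell = '.' → open
col 5: top cell = '.' → open

Answer: 0,3,4,5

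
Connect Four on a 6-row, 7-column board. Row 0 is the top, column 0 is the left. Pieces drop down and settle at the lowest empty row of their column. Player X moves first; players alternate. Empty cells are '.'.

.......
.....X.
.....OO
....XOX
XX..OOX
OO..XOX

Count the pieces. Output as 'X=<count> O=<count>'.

X=8 O=8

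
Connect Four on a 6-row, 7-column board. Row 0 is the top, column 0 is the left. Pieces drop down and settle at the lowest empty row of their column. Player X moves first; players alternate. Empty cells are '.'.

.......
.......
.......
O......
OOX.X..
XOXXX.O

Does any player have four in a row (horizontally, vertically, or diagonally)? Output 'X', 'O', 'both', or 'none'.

none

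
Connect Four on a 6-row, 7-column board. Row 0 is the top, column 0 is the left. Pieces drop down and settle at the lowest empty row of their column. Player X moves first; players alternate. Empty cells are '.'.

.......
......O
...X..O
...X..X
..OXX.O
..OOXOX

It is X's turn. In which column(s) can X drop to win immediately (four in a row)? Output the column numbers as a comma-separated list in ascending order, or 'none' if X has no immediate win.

col 0: drop X → no win
col 1: drop X → no win
col 2: drop X → no win
col 3: drop X → WIN!
col 4: drop X → no win
col 5: drop X → no win
col 6: drop X → no win

Answer: 3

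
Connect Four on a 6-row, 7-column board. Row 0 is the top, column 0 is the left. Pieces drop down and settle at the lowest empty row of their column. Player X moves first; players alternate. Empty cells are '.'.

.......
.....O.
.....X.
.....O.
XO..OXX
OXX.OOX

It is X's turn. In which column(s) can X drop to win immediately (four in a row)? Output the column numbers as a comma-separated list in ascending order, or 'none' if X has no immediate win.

Answer: none

Derivation:
col 0: drop X → no win
col 1: drop X → no win
col 2: drop X → no win
col 3: drop X → no win
col 4: drop X → no win
col 5: drop X → no win
col 6: drop X → no win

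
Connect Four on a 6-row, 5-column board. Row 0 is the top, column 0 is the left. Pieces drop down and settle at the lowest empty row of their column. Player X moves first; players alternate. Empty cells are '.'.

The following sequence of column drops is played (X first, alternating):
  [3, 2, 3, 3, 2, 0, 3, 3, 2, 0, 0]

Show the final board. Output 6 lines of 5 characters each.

Answer: .....
...O.
...X.
X.XO.
O.XX.
O.OX.

Derivation:
Move 1: X drops in col 3, lands at row 5
Move 2: O drops in col 2, lands at row 5
Move 3: X drops in col 3, lands at row 4
Move 4: O drops in col 3, lands at row 3
Move 5: X drops in col 2, lands at row 4
Move 6: O drops in col 0, lands at row 5
Move 7: X drops in col 3, lands at row 2
Move 8: O drops in col 3, lands at row 1
Move 9: X drops in col 2, lands at row 3
Move 10: O drops in col 0, lands at row 4
Move 11: X drops in col 0, lands at row 3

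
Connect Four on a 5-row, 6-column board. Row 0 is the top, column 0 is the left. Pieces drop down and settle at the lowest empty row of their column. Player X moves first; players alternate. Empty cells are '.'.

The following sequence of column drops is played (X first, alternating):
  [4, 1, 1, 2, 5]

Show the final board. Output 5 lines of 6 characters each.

Move 1: X drops in col 4, lands at row 4
Move 2: O drops in col 1, lands at row 4
Move 3: X drops in col 1, lands at row 3
Move 4: O drops in col 2, lands at row 4
Move 5: X drops in col 5, lands at row 4

Answer: ......
......
......
.X....
.OO.XX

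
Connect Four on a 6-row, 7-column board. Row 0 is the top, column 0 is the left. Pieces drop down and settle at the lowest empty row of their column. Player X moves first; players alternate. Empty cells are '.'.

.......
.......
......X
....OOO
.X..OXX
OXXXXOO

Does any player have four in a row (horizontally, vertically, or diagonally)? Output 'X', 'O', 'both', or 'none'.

X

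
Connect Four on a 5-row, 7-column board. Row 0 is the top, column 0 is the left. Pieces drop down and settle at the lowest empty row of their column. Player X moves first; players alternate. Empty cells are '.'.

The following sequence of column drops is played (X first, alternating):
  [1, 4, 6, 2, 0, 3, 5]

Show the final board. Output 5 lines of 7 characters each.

Answer: .......
.......
.......
.......
XXOOOXX

Derivation:
Move 1: X drops in col 1, lands at row 4
Move 2: O drops in col 4, lands at row 4
Move 3: X drops in col 6, lands at row 4
Move 4: O drops in col 2, lands at row 4
Move 5: X drops in col 0, lands at row 4
Move 6: O drops in col 3, lands at row 4
Move 7: X drops in col 5, lands at row 4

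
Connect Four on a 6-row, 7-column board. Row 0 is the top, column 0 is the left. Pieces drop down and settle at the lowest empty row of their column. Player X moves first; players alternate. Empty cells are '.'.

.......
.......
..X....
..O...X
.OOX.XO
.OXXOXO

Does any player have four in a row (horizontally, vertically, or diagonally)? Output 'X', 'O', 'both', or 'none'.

none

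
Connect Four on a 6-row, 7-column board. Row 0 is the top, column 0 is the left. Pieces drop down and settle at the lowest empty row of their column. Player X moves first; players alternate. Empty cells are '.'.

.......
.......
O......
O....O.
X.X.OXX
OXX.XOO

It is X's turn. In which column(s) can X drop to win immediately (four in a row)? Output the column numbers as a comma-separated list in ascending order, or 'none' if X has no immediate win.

Answer: 3

Derivation:
col 0: drop X → no win
col 1: drop X → no win
col 2: drop X → no win
col 3: drop X → WIN!
col 4: drop X → no win
col 5: drop X → no win
col 6: drop X → no win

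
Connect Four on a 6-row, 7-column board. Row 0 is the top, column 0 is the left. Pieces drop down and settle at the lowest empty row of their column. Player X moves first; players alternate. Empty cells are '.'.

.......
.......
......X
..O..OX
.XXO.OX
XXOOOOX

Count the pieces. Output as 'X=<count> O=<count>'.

X=8 O=8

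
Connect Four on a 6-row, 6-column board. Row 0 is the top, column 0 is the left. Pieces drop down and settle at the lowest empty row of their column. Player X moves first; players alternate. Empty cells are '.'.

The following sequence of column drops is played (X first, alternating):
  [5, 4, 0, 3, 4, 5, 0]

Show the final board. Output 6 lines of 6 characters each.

Move 1: X drops in col 5, lands at row 5
Move 2: O drops in col 4, lands at row 5
Move 3: X drops in col 0, lands at row 5
Move 4: O drops in col 3, lands at row 5
Move 5: X drops in col 4, lands at row 4
Move 6: O drops in col 5, lands at row 4
Move 7: X drops in col 0, lands at row 4

Answer: ......
......
......
......
X...XO
X..OOX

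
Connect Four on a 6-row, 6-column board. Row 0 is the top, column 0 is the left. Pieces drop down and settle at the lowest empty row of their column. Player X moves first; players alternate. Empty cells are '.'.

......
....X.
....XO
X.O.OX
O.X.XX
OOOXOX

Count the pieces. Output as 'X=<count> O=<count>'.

X=9 O=8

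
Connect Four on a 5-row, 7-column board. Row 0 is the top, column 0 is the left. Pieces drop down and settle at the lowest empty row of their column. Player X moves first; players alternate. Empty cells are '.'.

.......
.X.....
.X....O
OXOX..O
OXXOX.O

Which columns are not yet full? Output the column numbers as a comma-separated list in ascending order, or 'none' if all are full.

Answer: 0,1,2,3,4,5,6

Derivation:
col 0: top cell = '.' → open
col 1: top cell = '.' → open
col 2: top cell = '.' → open
col 3: top cell = '.' → open
col 4: top cell = '.' → open
col 5: top cell = '.' → open
col 6: top cell = '.' → open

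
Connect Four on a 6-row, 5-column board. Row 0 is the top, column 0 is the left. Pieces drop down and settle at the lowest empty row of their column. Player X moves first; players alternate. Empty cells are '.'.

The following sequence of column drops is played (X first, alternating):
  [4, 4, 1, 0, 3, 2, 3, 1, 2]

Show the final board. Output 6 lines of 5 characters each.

Move 1: X drops in col 4, lands at row 5
Move 2: O drops in col 4, lands at row 4
Move 3: X drops in col 1, lands at row 5
Move 4: O drops in col 0, lands at row 5
Move 5: X drops in col 3, lands at row 5
Move 6: O drops in col 2, lands at row 5
Move 7: X drops in col 3, lands at row 4
Move 8: O drops in col 1, lands at row 4
Move 9: X drops in col 2, lands at row 4

Answer: .....
.....
.....
.....
.OXXO
OXOXX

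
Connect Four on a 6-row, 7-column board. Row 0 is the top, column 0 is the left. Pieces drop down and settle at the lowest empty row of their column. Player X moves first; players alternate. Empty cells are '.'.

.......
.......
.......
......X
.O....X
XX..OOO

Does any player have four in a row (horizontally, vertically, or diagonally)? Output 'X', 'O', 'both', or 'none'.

none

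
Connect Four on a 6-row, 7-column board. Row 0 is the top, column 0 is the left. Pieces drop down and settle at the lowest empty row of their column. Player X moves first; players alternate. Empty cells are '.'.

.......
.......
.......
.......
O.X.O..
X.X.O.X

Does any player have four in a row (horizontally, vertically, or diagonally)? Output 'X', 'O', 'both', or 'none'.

none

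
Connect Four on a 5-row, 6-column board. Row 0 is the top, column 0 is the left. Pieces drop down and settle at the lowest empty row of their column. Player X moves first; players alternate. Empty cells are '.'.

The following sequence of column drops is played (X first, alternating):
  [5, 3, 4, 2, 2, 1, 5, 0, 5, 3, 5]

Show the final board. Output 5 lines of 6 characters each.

Move 1: X drops in col 5, lands at row 4
Move 2: O drops in col 3, lands at row 4
Move 3: X drops in col 4, lands at row 4
Move 4: O drops in col 2, lands at row 4
Move 5: X drops in col 2, lands at row 3
Move 6: O drops in col 1, lands at row 4
Move 7: X drops in col 5, lands at row 3
Move 8: O drops in col 0, lands at row 4
Move 9: X drops in col 5, lands at row 2
Move 10: O drops in col 3, lands at row 3
Move 11: X drops in col 5, lands at row 1

Answer: ......
.....X
.....X
..XO.X
OOOOXX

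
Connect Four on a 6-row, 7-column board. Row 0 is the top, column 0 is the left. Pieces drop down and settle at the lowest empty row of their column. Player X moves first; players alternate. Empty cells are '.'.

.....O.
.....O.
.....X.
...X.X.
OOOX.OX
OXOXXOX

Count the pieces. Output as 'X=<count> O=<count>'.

X=9 O=9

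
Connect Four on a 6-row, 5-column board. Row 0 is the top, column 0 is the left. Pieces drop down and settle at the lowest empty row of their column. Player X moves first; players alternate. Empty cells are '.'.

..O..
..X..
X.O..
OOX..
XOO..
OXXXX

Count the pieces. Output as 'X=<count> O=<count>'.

X=8 O=7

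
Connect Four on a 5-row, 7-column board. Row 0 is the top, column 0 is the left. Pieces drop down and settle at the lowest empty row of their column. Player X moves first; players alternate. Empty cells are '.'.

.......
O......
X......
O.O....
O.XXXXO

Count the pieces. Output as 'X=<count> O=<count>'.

X=5 O=5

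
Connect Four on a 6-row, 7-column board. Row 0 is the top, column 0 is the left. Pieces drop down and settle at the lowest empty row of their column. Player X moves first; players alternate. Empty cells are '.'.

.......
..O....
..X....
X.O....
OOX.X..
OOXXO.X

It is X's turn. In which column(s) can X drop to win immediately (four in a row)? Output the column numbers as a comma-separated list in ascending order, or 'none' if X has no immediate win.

Answer: none

Derivation:
col 0: drop X → no win
col 1: drop X → no win
col 2: drop X → no win
col 3: drop X → no win
col 4: drop X → no win
col 5: drop X → no win
col 6: drop X → no win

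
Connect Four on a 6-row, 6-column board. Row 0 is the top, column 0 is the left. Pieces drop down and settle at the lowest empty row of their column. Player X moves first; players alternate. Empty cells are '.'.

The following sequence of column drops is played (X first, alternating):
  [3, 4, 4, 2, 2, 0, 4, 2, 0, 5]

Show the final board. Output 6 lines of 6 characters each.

Answer: ......
......
......
..O.X.
X.X.X.
O.OXOO

Derivation:
Move 1: X drops in col 3, lands at row 5
Move 2: O drops in col 4, lands at row 5
Move 3: X drops in col 4, lands at row 4
Move 4: O drops in col 2, lands at row 5
Move 5: X drops in col 2, lands at row 4
Move 6: O drops in col 0, lands at row 5
Move 7: X drops in col 4, lands at row 3
Move 8: O drops in col 2, lands at row 3
Move 9: X drops in col 0, lands at row 4
Move 10: O drops in col 5, lands at row 5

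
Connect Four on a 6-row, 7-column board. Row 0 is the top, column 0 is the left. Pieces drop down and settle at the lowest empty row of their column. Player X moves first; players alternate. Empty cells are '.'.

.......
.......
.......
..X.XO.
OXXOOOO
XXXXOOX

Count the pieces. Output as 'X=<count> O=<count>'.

X=9 O=8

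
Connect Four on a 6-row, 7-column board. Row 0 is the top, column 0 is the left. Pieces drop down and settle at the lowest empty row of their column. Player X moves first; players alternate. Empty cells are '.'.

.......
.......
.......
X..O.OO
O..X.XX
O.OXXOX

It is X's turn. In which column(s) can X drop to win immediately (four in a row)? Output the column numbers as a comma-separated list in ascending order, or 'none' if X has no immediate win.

col 0: drop X → no win
col 1: drop X → no win
col 2: drop X → no win
col 3: drop X → no win
col 4: drop X → WIN!
col 5: drop X → no win
col 6: drop X → no win

Answer: 4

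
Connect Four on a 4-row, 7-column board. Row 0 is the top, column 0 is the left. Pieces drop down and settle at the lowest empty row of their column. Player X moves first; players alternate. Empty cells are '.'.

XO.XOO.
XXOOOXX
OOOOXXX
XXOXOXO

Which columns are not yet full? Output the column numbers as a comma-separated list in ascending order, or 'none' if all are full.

Answer: 2,6

Derivation:
col 0: top cell = 'X' → FULL
col 1: top cell = 'O' → FULL
col 2: top cell = '.' → open
col 3: top cell = 'X' → FULL
col 4: top cell = 'O' → FULL
col 5: top cell = 'O' → FULL
col 6: top cell = '.' → open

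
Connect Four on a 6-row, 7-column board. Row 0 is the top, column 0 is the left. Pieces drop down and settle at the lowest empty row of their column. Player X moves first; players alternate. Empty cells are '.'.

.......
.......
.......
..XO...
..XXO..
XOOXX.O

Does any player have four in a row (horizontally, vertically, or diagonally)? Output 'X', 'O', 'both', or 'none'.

none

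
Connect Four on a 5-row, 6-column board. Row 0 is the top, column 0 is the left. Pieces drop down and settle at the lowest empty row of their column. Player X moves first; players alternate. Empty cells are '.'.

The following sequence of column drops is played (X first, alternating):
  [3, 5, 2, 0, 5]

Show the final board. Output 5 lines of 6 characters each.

Move 1: X drops in col 3, lands at row 4
Move 2: O drops in col 5, lands at row 4
Move 3: X drops in col 2, lands at row 4
Move 4: O drops in col 0, lands at row 4
Move 5: X drops in col 5, lands at row 3

Answer: ......
......
......
.....X
O.XX.O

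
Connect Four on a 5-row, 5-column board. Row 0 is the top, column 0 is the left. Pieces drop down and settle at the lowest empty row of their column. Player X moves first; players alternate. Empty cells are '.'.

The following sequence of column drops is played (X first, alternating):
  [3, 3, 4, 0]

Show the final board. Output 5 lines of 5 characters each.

Move 1: X drops in col 3, lands at row 4
Move 2: O drops in col 3, lands at row 3
Move 3: X drops in col 4, lands at row 4
Move 4: O drops in col 0, lands at row 4

Answer: .....
.....
.....
...O.
O..XX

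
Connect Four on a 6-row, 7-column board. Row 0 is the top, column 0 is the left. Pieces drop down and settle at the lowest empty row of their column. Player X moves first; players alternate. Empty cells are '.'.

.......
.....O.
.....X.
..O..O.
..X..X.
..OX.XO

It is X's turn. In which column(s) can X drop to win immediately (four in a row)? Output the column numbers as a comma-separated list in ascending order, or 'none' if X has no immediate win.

col 0: drop X → no win
col 1: drop X → no win
col 2: drop X → no win
col 3: drop X → no win
col 4: drop X → no win
col 5: drop X → no win
col 6: drop X → no win

Answer: none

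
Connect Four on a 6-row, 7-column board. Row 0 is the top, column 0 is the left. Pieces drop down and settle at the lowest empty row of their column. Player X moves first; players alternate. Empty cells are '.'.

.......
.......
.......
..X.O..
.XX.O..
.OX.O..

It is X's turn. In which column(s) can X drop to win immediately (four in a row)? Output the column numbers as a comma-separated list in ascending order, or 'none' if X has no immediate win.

col 0: drop X → no win
col 1: drop X → no win
col 2: drop X → WIN!
col 3: drop X → no win
col 4: drop X → no win
col 5: drop X → no win
col 6: drop X → no win

Answer: 2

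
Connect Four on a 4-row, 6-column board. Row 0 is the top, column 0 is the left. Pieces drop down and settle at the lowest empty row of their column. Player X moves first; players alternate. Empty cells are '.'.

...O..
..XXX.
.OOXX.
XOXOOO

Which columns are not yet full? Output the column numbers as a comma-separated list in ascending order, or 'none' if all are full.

Answer: 0,1,2,4,5

Derivation:
col 0: top cell = '.' → open
col 1: top cell = '.' → open
col 2: top cell = '.' → open
col 3: top cell = 'O' → FULL
col 4: top cell = '.' → open
col 5: top cell = '.' → open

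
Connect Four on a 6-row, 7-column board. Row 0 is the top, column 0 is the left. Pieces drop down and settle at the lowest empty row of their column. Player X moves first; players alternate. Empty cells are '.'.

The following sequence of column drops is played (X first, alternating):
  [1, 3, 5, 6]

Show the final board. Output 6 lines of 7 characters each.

Answer: .......
.......
.......
.......
.......
.X.O.XO

Derivation:
Move 1: X drops in col 1, lands at row 5
Move 2: O drops in col 3, lands at row 5
Move 3: X drops in col 5, lands at row 5
Move 4: O drops in col 6, lands at row 5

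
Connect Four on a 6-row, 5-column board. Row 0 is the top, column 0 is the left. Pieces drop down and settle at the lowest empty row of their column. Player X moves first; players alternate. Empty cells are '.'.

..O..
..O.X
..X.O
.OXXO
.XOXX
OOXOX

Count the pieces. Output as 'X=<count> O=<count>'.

X=9 O=9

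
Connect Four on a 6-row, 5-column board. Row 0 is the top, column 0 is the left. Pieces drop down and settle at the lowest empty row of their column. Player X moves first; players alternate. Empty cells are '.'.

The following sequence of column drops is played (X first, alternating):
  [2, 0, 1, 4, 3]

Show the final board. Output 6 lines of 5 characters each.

Answer: .....
.....
.....
.....
.....
OXXXO

Derivation:
Move 1: X drops in col 2, lands at row 5
Move 2: O drops in col 0, lands at row 5
Move 3: X drops in col 1, lands at row 5
Move 4: O drops in col 4, lands at row 5
Move 5: X drops in col 3, lands at row 5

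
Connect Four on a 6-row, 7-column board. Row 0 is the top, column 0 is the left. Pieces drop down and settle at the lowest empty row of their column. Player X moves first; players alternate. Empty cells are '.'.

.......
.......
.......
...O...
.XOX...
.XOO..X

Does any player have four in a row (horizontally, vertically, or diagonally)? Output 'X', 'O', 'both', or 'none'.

none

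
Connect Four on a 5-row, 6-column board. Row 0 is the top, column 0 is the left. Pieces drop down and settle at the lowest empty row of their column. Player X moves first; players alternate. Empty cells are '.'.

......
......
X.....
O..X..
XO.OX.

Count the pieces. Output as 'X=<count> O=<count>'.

X=4 O=3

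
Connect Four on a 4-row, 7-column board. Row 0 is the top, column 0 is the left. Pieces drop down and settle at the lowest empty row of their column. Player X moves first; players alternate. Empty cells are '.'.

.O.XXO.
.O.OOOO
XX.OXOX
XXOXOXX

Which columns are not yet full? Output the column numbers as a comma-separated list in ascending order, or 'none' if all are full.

col 0: top cell = '.' → open
col 1: top cell = 'O' → FULL
col 2: top cell = '.' → open
col 3: top cell = 'X' → FULL
col 4: top cell = 'X' → FULL
col 5: top cell = 'O' → FULL
col 6: top cell = '.' → open

Answer: 0,2,6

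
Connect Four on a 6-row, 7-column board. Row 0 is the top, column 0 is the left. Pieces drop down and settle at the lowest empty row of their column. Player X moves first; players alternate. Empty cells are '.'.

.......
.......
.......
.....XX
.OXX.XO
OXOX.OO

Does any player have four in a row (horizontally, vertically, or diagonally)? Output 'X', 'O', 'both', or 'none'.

none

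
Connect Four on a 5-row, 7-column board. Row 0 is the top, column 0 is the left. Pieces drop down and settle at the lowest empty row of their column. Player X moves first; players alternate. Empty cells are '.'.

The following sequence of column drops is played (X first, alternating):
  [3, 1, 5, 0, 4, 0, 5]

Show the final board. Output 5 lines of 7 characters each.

Answer: .......
.......
.......
O....X.
OO.XXX.

Derivation:
Move 1: X drops in col 3, lands at row 4
Move 2: O drops in col 1, lands at row 4
Move 3: X drops in col 5, lands at row 4
Move 4: O drops in col 0, lands at row 4
Move 5: X drops in col 4, lands at row 4
Move 6: O drops in col 0, lands at row 3
Move 7: X drops in col 5, lands at row 3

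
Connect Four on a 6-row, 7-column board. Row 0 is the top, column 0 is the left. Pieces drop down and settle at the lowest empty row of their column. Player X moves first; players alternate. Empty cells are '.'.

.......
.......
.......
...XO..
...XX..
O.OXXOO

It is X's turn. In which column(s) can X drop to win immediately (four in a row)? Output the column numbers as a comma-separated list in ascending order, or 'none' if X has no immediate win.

col 0: drop X → no win
col 1: drop X → no win
col 2: drop X → no win
col 3: drop X → WIN!
col 4: drop X → no win
col 5: drop X → no win
col 6: drop X → no win

Answer: 3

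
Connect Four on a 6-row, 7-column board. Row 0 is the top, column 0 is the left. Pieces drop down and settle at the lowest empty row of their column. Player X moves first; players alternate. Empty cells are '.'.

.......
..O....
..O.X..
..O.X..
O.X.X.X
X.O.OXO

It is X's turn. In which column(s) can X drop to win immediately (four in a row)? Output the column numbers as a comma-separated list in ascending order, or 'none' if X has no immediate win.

col 0: drop X → no win
col 1: drop X → no win
col 2: drop X → no win
col 3: drop X → no win
col 4: drop X → WIN!
col 5: drop X → no win
col 6: drop X → no win

Answer: 4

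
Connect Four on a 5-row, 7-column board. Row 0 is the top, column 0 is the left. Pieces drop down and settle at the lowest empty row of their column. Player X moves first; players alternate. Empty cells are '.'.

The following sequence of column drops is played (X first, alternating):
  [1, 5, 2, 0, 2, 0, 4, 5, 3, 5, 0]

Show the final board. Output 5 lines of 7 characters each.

Move 1: X drops in col 1, lands at row 4
Move 2: O drops in col 5, lands at row 4
Move 3: X drops in col 2, lands at row 4
Move 4: O drops in col 0, lands at row 4
Move 5: X drops in col 2, lands at row 3
Move 6: O drops in col 0, lands at row 3
Move 7: X drops in col 4, lands at row 4
Move 8: O drops in col 5, lands at row 3
Move 9: X drops in col 3, lands at row 4
Move 10: O drops in col 5, lands at row 2
Move 11: X drops in col 0, lands at row 2

Answer: .......
.......
X....O.
O.X..O.
OXXXXO.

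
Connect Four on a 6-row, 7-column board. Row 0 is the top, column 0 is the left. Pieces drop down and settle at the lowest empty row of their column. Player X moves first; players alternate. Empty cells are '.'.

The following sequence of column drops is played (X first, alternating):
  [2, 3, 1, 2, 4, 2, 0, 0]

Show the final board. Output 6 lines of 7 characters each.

Answer: .......
.......
.......
..O....
O.O....
XXXOX..

Derivation:
Move 1: X drops in col 2, lands at row 5
Move 2: O drops in col 3, lands at row 5
Move 3: X drops in col 1, lands at row 5
Move 4: O drops in col 2, lands at row 4
Move 5: X drops in col 4, lands at row 5
Move 6: O drops in col 2, lands at row 3
Move 7: X drops in col 0, lands at row 5
Move 8: O drops in col 0, lands at row 4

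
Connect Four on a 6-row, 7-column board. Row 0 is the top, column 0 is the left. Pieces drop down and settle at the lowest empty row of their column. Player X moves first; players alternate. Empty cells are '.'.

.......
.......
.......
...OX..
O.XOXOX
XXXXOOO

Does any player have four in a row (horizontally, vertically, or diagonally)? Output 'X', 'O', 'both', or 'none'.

X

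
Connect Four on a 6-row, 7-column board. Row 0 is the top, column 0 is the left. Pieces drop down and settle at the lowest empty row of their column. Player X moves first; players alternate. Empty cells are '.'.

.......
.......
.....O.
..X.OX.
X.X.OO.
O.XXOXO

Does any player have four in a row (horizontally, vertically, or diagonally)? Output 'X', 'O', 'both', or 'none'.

none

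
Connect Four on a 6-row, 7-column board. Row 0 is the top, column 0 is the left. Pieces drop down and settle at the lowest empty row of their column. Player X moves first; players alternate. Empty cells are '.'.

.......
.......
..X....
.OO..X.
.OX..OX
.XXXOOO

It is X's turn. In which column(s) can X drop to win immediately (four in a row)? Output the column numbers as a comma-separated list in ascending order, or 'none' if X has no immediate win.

Answer: 0

Derivation:
col 0: drop X → WIN!
col 1: drop X → no win
col 2: drop X → no win
col 3: drop X → no win
col 4: drop X → no win
col 5: drop X → no win
col 6: drop X → no win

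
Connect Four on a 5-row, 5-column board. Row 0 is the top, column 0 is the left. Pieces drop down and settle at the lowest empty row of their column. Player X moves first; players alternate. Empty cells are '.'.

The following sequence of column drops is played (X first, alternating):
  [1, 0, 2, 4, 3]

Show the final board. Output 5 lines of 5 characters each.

Move 1: X drops in col 1, lands at row 4
Move 2: O drops in col 0, lands at row 4
Move 3: X drops in col 2, lands at row 4
Move 4: O drops in col 4, lands at row 4
Move 5: X drops in col 3, lands at row 4

Answer: .....
.....
.....
.....
OXXXO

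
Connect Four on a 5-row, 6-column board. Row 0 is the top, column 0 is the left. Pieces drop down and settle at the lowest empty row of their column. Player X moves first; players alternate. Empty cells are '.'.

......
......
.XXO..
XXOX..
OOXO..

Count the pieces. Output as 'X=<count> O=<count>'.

X=6 O=5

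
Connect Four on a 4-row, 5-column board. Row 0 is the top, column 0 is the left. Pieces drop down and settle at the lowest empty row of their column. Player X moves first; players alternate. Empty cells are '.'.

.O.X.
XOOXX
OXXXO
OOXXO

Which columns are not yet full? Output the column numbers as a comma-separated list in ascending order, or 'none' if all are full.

Answer: 0,2,4

Derivation:
col 0: top cell = '.' → open
col 1: top cell = 'O' → FULL
col 2: top cell = '.' → open
col 3: top cell = 'X' → FULL
col 4: top cell = '.' → open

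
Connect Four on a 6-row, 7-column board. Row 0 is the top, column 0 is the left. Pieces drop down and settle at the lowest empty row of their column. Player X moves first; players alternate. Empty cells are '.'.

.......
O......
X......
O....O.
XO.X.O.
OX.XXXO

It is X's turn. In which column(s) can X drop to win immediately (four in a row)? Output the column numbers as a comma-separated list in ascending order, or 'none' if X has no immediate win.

Answer: 2

Derivation:
col 0: drop X → no win
col 1: drop X → no win
col 2: drop X → WIN!
col 3: drop X → no win
col 4: drop X → no win
col 5: drop X → no win
col 6: drop X → no win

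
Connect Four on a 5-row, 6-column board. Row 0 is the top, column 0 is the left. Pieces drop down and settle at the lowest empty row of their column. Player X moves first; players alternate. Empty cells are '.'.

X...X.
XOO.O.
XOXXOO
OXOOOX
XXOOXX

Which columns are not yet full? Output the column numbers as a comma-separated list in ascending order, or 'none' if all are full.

Answer: 1,2,3,5

Derivation:
col 0: top cell = 'X' → FULL
col 1: top cell = '.' → open
col 2: top cell = '.' → open
col 3: top cell = '.' → open
col 4: top cell = 'X' → FULL
col 5: top cell = '.' → open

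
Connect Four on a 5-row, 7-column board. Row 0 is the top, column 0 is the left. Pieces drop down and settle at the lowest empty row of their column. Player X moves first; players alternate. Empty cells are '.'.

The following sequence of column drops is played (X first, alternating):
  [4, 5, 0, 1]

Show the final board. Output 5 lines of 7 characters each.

Move 1: X drops in col 4, lands at row 4
Move 2: O drops in col 5, lands at row 4
Move 3: X drops in col 0, lands at row 4
Move 4: O drops in col 1, lands at row 4

Answer: .......
.......
.......
.......
XO..XO.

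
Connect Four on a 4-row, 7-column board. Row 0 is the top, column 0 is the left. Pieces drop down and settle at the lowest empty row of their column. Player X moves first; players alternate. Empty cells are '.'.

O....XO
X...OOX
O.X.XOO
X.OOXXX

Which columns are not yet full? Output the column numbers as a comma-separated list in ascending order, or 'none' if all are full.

col 0: top cell = 'O' → FULL
col 1: top cell = '.' → open
col 2: top cell = '.' → open
col 3: top cell = '.' → open
col 4: top cell = '.' → open
col 5: top cell = 'X' → FULL
col 6: top cell = 'O' → FULL

Answer: 1,2,3,4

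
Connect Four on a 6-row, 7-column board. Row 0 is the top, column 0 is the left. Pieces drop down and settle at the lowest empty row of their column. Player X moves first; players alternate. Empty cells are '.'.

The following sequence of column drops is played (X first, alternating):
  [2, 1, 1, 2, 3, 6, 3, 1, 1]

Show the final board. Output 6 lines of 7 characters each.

Answer: .......
.......
.X.....
.O.....
.XOX...
.OXX..O

Derivation:
Move 1: X drops in col 2, lands at row 5
Move 2: O drops in col 1, lands at row 5
Move 3: X drops in col 1, lands at row 4
Move 4: O drops in col 2, lands at row 4
Move 5: X drops in col 3, lands at row 5
Move 6: O drops in col 6, lands at row 5
Move 7: X drops in col 3, lands at row 4
Move 8: O drops in col 1, lands at row 3
Move 9: X drops in col 1, lands at row 2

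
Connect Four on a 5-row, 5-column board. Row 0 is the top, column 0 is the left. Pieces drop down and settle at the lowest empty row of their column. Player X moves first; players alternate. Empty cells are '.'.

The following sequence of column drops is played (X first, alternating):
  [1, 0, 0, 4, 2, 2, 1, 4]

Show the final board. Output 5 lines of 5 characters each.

Move 1: X drops in col 1, lands at row 4
Move 2: O drops in col 0, lands at row 4
Move 3: X drops in col 0, lands at row 3
Move 4: O drops in col 4, lands at row 4
Move 5: X drops in col 2, lands at row 4
Move 6: O drops in col 2, lands at row 3
Move 7: X drops in col 1, lands at row 3
Move 8: O drops in col 4, lands at row 3

Answer: .....
.....
.....
XXO.O
OXX.O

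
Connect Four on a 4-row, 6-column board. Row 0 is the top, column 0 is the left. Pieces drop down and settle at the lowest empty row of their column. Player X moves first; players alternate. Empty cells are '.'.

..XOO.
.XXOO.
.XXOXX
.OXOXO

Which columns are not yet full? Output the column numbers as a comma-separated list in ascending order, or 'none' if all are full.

Answer: 0,1,5

Derivation:
col 0: top cell = '.' → open
col 1: top cell = '.' → open
col 2: top cell = 'X' → FULL
col 3: top cell = 'O' → FULL
col 4: top cell = 'O' → FULL
col 5: top cell = '.' → open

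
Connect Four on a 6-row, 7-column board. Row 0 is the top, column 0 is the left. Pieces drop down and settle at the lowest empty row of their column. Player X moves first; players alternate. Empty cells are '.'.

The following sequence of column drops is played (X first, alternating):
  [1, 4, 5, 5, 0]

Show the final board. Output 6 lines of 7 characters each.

Move 1: X drops in col 1, lands at row 5
Move 2: O drops in col 4, lands at row 5
Move 3: X drops in col 5, lands at row 5
Move 4: O drops in col 5, lands at row 4
Move 5: X drops in col 0, lands at row 5

Answer: .......
.......
.......
.......
.....O.
XX..OX.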